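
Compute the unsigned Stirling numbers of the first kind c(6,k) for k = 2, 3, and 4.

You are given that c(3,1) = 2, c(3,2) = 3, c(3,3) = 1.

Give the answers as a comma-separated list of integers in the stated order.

274, 225, 85

row 4: T[4][1]=3·2+0=6  T[4][2]=3·3+2=11  T[4][3]=3·1+3=6  T[4][4]=3·0+1=1
row 5: T[5][1]=4·6+0=24  T[5][2]=4·11+6=50  T[5][3]=4·6+11=35  T[5][4]=4·1+6=10
row 6: T[6][2]=5·50+24=274  T[6][3]=5·35+50=225  T[6][4]=5·10+35=85
Read c(6,2) = 274, c(6,3) = 225, c(6,4) = 85.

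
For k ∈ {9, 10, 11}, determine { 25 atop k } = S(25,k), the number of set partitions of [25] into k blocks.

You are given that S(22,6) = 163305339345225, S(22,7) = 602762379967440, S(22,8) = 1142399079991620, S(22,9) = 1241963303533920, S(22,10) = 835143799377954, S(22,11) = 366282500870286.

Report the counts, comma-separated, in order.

[23] T[23,7]:7*602762379967440+163305339345225=4382641999117305 · T[23,8]:8*1142399079991620+602762379967440=9741955019900400 · T[23,9]:9*1241963303533920+1142399079991620=12320068811796900 · T[23,10]:10*835143799377954+1241963303533920=9593401297313460 · T[23,11]:11*366282500870286+835143799377954=4864251308951100
[24] T[24,8]:8*9741955019900400+4382641999117305=82318282158320505 · T[24,9]:9*12320068811796900+9741955019900400=120622574326072500 · T[24,10]:10*9593401297313460+12320068811796900=108254081784931500 · T[24,11]:11*4864251308951100+9593401297313460=63100165695775560
[25] T[25,9]:9*120622574326072500+82318282158320505=1167921451092973005 · T[25,10]:10*108254081784931500+120622574326072500=1203163392175387500 · T[25,11]:11*63100165695775560+108254081784931500=802355904438462660
Read S(25,9) = 1167921451092973005, S(25,10) = 1203163392175387500, S(25,11) = 802355904438462660.

1167921451092973005, 1203163392175387500, 802355904438462660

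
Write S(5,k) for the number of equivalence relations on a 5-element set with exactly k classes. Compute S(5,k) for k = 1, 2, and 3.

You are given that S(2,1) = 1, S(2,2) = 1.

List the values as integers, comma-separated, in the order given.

1, 15, 25

r3: T_3,1=1×1+0=1; T_3,2=2×1+1=3; T_3,3=3×0+1=1
r4: T_4,1=1×1+0=1; T_4,2=2×3+1=7; T_4,3=3×1+3=6
r5: T_5,1=1×1+0=1; T_5,2=2×7+1=15; T_5,3=3×6+7=25
Read S(5,1) = 1, S(5,2) = 15, S(5,3) = 25.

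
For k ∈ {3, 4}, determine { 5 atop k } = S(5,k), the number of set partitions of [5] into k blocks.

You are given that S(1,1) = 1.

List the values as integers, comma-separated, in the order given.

r2: T_2,1=1×1+0=1; T_2,2=2×0+1=1
r3: T_3,1=1×1+0=1; T_3,2=2×1+1=3; T_3,3=3×0+1=1
r4: T_4,2=2×3+1=7; T_4,3=3×1+3=6; T_4,4=4×0+1=1
r5: T_5,3=3×6+7=25; T_5,4=4×1+6=10
Read S(5,3) = 25, S(5,4) = 10.

25, 10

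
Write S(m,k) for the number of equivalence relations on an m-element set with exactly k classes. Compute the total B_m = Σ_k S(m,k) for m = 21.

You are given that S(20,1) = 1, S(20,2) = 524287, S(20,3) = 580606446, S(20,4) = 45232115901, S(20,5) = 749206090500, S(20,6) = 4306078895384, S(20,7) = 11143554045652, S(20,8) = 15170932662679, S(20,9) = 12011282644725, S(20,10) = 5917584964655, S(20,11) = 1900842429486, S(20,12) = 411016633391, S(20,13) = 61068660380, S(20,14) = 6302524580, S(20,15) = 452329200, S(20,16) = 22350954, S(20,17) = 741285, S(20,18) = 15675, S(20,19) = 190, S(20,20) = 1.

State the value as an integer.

474869816156751

i=21: T(21,1)=0+1·1=1 | T(21,2)=1+2·524287=1048575 | T(21,3)=524287+3·580606446=1742343625 | T(21,4)=580606446+4·45232115901=181509070050 | T(21,5)=45232115901+5·749206090500=3791262568401 | T(21,6)=749206090500+6·4306078895384=26585679462804 | T(21,7)=4306078895384+7·11143554045652=82310957214948 | T(21,8)=11143554045652+8·15170932662679=132511015347084 | T(21,9)=15170932662679+9·12011282644725=123272476465204 | T(21,10)=12011282644725+10·5917584964655=71187132291275 | T(21,11)=5917584964655+11·1900842429486=26826851689001 | T(21,12)=1900842429486+12·411016633391=6833042030178 | T(21,13)=411016633391+13·61068660380=1204909218331 | T(21,14)=61068660380+14·6302524580=149304004500 | T(21,15)=6302524580+15·452329200=13087462580 | T(21,16)=452329200+16·22350954=809944464 | T(21,17)=22350954+17·741285=34952799 | T(21,18)=741285+18·15675=1023435 | T(21,19)=15675+19·190=19285 | T(21,20)=190+20·1=210 | T(21,21)=1+21·0=1
B_21 = ΣS(21,k) = 1+1048575+1742343625+181509070050+3791262568401+26585679462804+82310957214948+132511015347084+123272476465204+71187132291275+26826851689001+6833042030178+1204909218331+149304004500+13087462580+809944464+34952799+1023435+19285+210+1 = 474869816156751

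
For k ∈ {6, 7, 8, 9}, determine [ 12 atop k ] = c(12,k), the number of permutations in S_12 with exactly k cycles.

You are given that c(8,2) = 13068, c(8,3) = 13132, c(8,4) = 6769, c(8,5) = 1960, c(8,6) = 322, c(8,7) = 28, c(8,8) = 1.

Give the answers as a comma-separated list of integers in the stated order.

13339535, 2637558, 357423, 32670

r9: T_9,3=8×13132+13068=118124; T_9,4=8×6769+13132=67284; T_9,5=8×1960+6769=22449; T_9,6=8×322+1960=4536; T_9,7=8×28+322=546; T_9,8=8×1+28=36; T_9,9=8×0+1=1
r10: T_10,4=9×67284+118124=723680; T_10,5=9×22449+67284=269325; T_10,6=9×4536+22449=63273; T_10,7=9×546+4536=9450; T_10,8=9×36+546=870; T_10,9=9×1+36=45
r11: T_11,5=10×269325+723680=3416930; T_11,6=10×63273+269325=902055; T_11,7=10×9450+63273=157773; T_11,8=10×870+9450=18150; T_11,9=10×45+870=1320
r12: T_12,6=11×902055+3416930=13339535; T_12,7=11×157773+902055=2637558; T_12,8=11×18150+157773=357423; T_12,9=11×1320+18150=32670
Read c(12,6) = 13339535, c(12,7) = 2637558, c(12,8) = 357423, c(12,9) = 32670.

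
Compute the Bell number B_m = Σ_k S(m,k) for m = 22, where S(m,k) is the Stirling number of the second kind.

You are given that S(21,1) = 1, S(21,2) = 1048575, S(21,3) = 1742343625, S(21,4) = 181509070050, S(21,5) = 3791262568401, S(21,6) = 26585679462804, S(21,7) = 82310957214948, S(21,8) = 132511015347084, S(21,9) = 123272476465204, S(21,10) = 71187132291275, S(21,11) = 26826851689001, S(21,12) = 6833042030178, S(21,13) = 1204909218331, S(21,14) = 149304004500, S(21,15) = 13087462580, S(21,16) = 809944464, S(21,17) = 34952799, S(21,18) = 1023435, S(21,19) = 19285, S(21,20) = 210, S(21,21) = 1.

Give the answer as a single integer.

4506715738447323

row 22: T[22][1]=1·1+0=1  T[22][2]=2·1048575+1=2097151  T[22][3]=3·1742343625+1048575=5228079450  T[22][4]=4·181509070050+1742343625=727778623825  T[22][5]=5·3791262568401+181509070050=19137821912055  T[22][6]=6·26585679462804+3791262568401=163305339345225  T[22][7]=7·82310957214948+26585679462804=602762379967440  T[22][8]=8·132511015347084+82310957214948=1142399079991620  T[22][9]=9·123272476465204+132511015347084=1241963303533920  T[22][10]=10·71187132291275+123272476465204=835143799377954  T[22][11]=11·26826851689001+71187132291275=366282500870286  T[22][12]=12·6833042030178+26826851689001=108823356051137  T[22][13]=13·1204909218331+6833042030178=22496861868481  T[22][14]=14·149304004500+1204909218331=3295165281331  T[22][15]=15·13087462580+149304004500=345615943200  T[22][16]=16·809944464+13087462580=26046574004  T[22][17]=17·34952799+809944464=1404142047  T[22][18]=18·1023435+34952799=53374629  T[22][19]=19·19285+1023435=1389850  T[22][20]=20·210+19285=23485  T[22][21]=21·1+210=231  T[22][22]=22·0+1=1
B_22 = ΣS(22,k) = 1+2097151+5228079450+727778623825+19137821912055+163305339345225+602762379967440+1142399079991620+1241963303533920+835143799377954+366282500870286+108823356051137+22496861868481+3295165281331+345615943200+26046574004+1404142047+53374629+1389850+23485+231+1 = 4506715738447323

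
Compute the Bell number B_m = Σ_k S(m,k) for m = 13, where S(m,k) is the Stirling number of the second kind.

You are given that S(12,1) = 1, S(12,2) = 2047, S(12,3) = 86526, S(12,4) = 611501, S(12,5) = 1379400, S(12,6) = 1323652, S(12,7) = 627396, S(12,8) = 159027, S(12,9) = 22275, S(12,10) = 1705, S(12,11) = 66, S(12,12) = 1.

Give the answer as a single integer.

27644437

[13] T[13,1]:1*1+0=1 · T[13,2]:2*2047+1=4095 · T[13,3]:3*86526+2047=261625 · T[13,4]:4*611501+86526=2532530 · T[13,5]:5*1379400+611501=7508501 · T[13,6]:6*1323652+1379400=9321312 · T[13,7]:7*627396+1323652=5715424 · T[13,8]:8*159027+627396=1899612 · T[13,9]:9*22275+159027=359502 · T[13,10]:10*1705+22275=39325 · T[13,11]:11*66+1705=2431 · T[13,12]:12*1+66=78 · T[13,13]:13*0+1=1
B_13 = ΣS(13,k) = 1+4095+261625+2532530+7508501+9321312+5715424+1899612+359502+39325+2431+78+1 = 27644437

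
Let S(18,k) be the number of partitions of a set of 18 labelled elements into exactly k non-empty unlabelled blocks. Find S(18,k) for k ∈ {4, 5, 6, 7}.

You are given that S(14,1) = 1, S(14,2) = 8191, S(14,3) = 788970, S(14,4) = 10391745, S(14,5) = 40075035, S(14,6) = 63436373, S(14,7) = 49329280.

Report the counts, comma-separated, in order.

@15  (15,1):1·1+0→1, (15,2):8191·2+1→16383, (15,3):788970·3+8191→2375101, (15,4):10391745·4+788970→42355950, (15,5):40075035·5+10391745→210766920, (15,6):63436373·6+40075035→420693273, (15,7):49329280·7+63436373→408741333
@16  (16,2):16383·2+1→32767, (16,3):2375101·3+16383→7141686, (16,4):42355950·4+2375101→171798901, (16,5):210766920·5+42355950→1096190550, (16,6):420693273·6+210766920→2734926558, (16,7):408741333·7+420693273→3281882604
@17  (17,3):7141686·3+32767→21457825, (17,4):171798901·4+7141686→694337290, (17,5):1096190550·5+171798901→5652751651, (17,6):2734926558·6+1096190550→17505749898, (17,7):3281882604·7+2734926558→25708104786
@18  (18,4):694337290·4+21457825→2798806985, (18,5):5652751651·5+694337290→28958095545, (18,6):17505749898·6+5652751651→110687251039, (18,7):25708104786·7+17505749898→197462483400
Read S(18,4) = 2798806985, S(18,5) = 28958095545, S(18,6) = 110687251039, S(18,7) = 197462483400.

2798806985, 28958095545, 110687251039, 197462483400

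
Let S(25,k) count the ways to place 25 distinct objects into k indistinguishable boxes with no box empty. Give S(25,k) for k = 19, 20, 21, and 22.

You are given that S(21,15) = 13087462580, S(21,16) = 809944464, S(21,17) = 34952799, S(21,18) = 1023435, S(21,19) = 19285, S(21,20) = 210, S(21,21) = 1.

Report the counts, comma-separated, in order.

166218969675, 6220194750, 168519505, 3200450

@22  (22,16):809944464·16+13087462580→26046574004, (22,17):34952799·17+809944464→1404142047, (22,18):1023435·18+34952799→53374629, (22,19):19285·19+1023435→1389850, (22,20):210·20+19285→23485, (22,21):1·21+210→231, (22,22):0·22+1→1
@23  (23,17):1404142047·17+26046574004→49916988803, (23,18):53374629·18+1404142047→2364885369, (23,19):1389850·19+53374629→79781779, (23,20):23485·20+1389850→1859550, (23,21):231·21+23485→28336, (23,22):1·22+231→253
@24  (24,18):2364885369·18+49916988803→92484925445, (24,19):79781779·19+2364885369→3880739170, (24,20):1859550·20+79781779→116972779, (24,21):28336·21+1859550→2454606, (24,22):253·22+28336→33902
@25  (25,19):3880739170·19+92484925445→166218969675, (25,20):116972779·20+3880739170→6220194750, (25,21):2454606·21+116972779→168519505, (25,22):33902·22+2454606→3200450
Read S(25,19) = 166218969675, S(25,20) = 6220194750, S(25,21) = 168519505, S(25,22) = 3200450.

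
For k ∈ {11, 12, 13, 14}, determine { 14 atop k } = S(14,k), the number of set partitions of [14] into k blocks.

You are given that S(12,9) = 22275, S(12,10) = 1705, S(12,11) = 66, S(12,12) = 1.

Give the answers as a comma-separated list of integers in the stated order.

r13: T_13,10=10×1705+22275=39325; T_13,11=11×66+1705=2431; T_13,12=12×1+66=78; T_13,13=13×0+1=1
r14: T_14,11=11×2431+39325=66066; T_14,12=12×78+2431=3367; T_14,13=13×1+78=91; T_14,14=14×0+1=1
Read S(14,11) = 66066, S(14,12) = 3367, S(14,13) = 91, S(14,14) = 1.

66066, 3367, 91, 1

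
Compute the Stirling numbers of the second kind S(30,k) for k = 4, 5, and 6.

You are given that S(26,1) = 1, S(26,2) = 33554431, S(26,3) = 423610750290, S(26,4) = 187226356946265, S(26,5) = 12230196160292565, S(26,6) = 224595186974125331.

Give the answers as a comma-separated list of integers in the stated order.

r27: T_27,1=1×1+0=1; T_27,2=2×33554431+1=67108863; T_27,3=3×423610750290+33554431=1270865805301; T_27,4=4×187226356946265+423610750290=749329038535350; T_27,5=5×12230196160292565+187226356946265=61338207158409090; T_27,6=6×224595186974125331+12230196160292565=1359801318005044551
r28: T_28,2=2×67108863+1=134217727; T_28,3=3×1270865805301+67108863=3812664524766; T_28,4=4×749329038535350+1270865805301=2998587019946701; T_28,5=5×61338207158409090+749329038535350=307440364830580800; T_28,6=6×1359801318005044551+61338207158409090=8220146115188676396
r29: T_29,3=3×3812664524766+134217727=11438127792025; T_29,4=4×2998587019946701+3812664524766=11998160744311570; T_29,5=5×307440364830580800+2998587019946701=1540200411172850701; T_29,6=6×8220146115188676396+307440364830580800=49628317055962639176
r30: T_30,4=4×11998160744311570+11438127792025=48004081105038305; T_30,5=5×1540200411172850701+11998160744311570=7713000216608565075; T_30,6=6×49628317055962639176+1540200411172850701=299310102746948685757
Read S(30,4) = 48004081105038305, S(30,5) = 7713000216608565075, S(30,6) = 299310102746948685757.

48004081105038305, 7713000216608565075, 299310102746948685757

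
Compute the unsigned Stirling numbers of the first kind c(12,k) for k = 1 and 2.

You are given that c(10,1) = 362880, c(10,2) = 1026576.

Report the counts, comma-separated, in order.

39916800, 120543840

r11: T_11,1=10×362880+0=3628800; T_11,2=10×1026576+362880=10628640
r12: T_12,1=11×3628800+0=39916800; T_12,2=11×10628640+3628800=120543840
Read c(12,1) = 39916800, c(12,2) = 120543840.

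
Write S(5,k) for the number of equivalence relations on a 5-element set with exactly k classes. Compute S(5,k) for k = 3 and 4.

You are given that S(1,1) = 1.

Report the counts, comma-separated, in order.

25, 10

row 2: T[2][1]=1·1+0=1  T[2][2]=2·0+1=1
row 3: T[3][1]=1·1+0=1  T[3][2]=2·1+1=3  T[3][3]=3·0+1=1
row 4: T[4][2]=2·3+1=7  T[4][3]=3·1+3=6  T[4][4]=4·0+1=1
row 5: T[5][3]=3·6+7=25  T[5][4]=4·1+6=10
Read S(5,3) = 25, S(5,4) = 10.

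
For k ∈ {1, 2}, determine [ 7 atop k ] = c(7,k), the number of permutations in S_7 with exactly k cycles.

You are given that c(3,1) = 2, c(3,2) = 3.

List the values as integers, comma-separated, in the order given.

r4: T_4,1=3×2+0=6; T_4,2=3×3+2=11
r5: T_5,1=4×6+0=24; T_5,2=4×11+6=50
r6: T_6,1=5×24+0=120; T_6,2=5×50+24=274
r7: T_7,1=6×120+0=720; T_7,2=6×274+120=1764
Read c(7,1) = 720, c(7,2) = 1764.

720, 1764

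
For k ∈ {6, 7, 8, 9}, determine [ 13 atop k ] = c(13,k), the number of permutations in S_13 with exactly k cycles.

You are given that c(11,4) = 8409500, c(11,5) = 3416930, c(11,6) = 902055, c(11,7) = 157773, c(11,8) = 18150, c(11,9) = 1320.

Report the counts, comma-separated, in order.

[12] T[12,5]:11*3416930+8409500=45995730 · T[12,6]:11*902055+3416930=13339535 · T[12,7]:11*157773+902055=2637558 · T[12,8]:11*18150+157773=357423 · T[12,9]:11*1320+18150=32670
[13] T[13,6]:12*13339535+45995730=206070150 · T[13,7]:12*2637558+13339535=44990231 · T[13,8]:12*357423+2637558=6926634 · T[13,9]:12*32670+357423=749463
Read c(13,6) = 206070150, c(13,7) = 44990231, c(13,8) = 6926634, c(13,9) = 749463.

206070150, 44990231, 6926634, 749463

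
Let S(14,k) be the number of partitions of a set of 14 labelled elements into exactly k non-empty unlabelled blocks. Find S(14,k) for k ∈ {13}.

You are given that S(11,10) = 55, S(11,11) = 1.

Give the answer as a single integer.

91

[12] T[12,11]:11*1+55=66 · T[12,12]:12*0+1=1
[13] T[13,12]:12*1+66=78 · T[13,13]:13*0+1=1
[14] T[14,13]:13*1+78=91
Read S(14,13) = 91.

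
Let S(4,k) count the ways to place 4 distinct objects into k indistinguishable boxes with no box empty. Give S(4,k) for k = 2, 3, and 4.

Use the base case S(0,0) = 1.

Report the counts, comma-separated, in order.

@1  (1,1):0·1+1→1
@2  (2,1):1·1+0→1, (2,2):0·2+1→1
@3  (3,1):1·1+0→1, (3,2):1·2+1→3, (3,3):0·3+1→1
@4  (4,2):3·2+1→7, (4,3):1·3+3→6, (4,4):0·4+1→1
Read S(4,2) = 7, S(4,3) = 6, S(4,4) = 1.

7, 6, 1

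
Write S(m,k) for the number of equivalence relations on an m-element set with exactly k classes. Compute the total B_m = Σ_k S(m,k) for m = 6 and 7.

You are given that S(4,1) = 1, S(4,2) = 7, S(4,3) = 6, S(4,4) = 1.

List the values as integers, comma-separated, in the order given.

i=5: T(5,1)=0+1·1=1 | T(5,2)=1+2·7=15 | T(5,3)=7+3·6=25 | T(5,4)=6+4·1=10 | T(5,5)=1+5·0=1
i=6: T(6,1)=0+1·1=1 | T(6,2)=1+2·15=31 | T(6,3)=15+3·25=90 | T(6,4)=25+4·10=65 | T(6,5)=10+5·1=15 | T(6,6)=1+6·0=1
i=7: T(7,1)=0+1·1=1 | T(7,2)=1+2·31=63 | T(7,3)=31+3·90=301 | T(7,4)=90+4·65=350 | T(7,5)=65+5·15=140 | T(7,6)=15+6·1=21 | T(7,7)=1+7·0=1
B_6 = ΣS(6,k) = 1+31+90+65+15+1 = 203
B_7 = ΣS(7,k) = 1+63+301+350+140+21+1 = 877

203, 877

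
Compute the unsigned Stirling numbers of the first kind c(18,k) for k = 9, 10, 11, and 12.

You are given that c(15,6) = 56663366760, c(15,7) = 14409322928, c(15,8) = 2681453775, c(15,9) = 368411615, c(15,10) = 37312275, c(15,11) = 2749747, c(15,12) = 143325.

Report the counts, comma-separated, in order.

4308105301929, 577924894833, 60202693980, 4853222764

r16: T_16,7=15×14409322928+56663366760=272803210680; T_16,8=15×2681453775+14409322928=54631129553; T_16,9=15×368411615+2681453775=8207628000; T_16,10=15×37312275+368411615=928095740; T_16,11=15×2749747+37312275=78558480; T_16,12=15×143325+2749747=4899622
r17: T_17,8=16×54631129553+272803210680=1146901283528; T_17,9=16×8207628000+54631129553=185953177553; T_17,10=16×928095740+8207628000=23057159840; T_17,11=16×78558480+928095740=2185031420; T_17,12=16×4899622+78558480=156952432
r18: T_18,9=17×185953177553+1146901283528=4308105301929; T_18,10=17×23057159840+185953177553=577924894833; T_18,11=17×2185031420+23057159840=60202693980; T_18,12=17×156952432+2185031420=4853222764
Read c(18,9) = 4308105301929, c(18,10) = 577924894833, c(18,11) = 60202693980, c(18,12) = 4853222764.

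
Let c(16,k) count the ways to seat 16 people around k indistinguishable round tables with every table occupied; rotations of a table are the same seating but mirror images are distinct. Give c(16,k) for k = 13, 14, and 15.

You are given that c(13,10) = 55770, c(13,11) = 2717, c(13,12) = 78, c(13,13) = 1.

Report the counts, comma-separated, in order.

218400, 6580, 120

row 14: T[14][11]=13·2717+55770=91091  T[14][12]=13·78+2717=3731  T[14][13]=13·1+78=91  T[14][14]=13·0+1=1
row 15: T[15][12]=14·3731+91091=143325  T[15][13]=14·91+3731=5005  T[15][14]=14·1+91=105  T[15][15]=14·0+1=1
row 16: T[16][13]=15·5005+143325=218400  T[16][14]=15·105+5005=6580  T[16][15]=15·1+105=120
Read c(16,13) = 218400, c(16,14) = 6580, c(16,15) = 120.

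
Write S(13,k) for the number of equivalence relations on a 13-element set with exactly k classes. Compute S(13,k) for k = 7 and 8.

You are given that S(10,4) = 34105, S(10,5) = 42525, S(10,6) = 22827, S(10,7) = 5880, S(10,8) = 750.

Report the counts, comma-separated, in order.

@11  (11,5):42525·5+34105→246730, (11,6):22827·6+42525→179487, (11,7):5880·7+22827→63987, (11,8):750·8+5880→11880
@12  (12,6):179487·6+246730→1323652, (12,7):63987·7+179487→627396, (12,8):11880·8+63987→159027
@13  (13,7):627396·7+1323652→5715424, (13,8):159027·8+627396→1899612
Read S(13,7) = 5715424, S(13,8) = 1899612.

5715424, 1899612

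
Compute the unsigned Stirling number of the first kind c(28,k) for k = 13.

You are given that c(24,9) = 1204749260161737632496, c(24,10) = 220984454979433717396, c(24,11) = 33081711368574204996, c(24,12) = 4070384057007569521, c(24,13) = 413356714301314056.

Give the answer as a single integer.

596287888163635369624650

i=25: T(25,10)=1204749260161737632496+24·220984454979433717396=6508376179668146850000 | T(25,11)=220984454979433717396+24·33081711368574204996=1014945527825214637300 | T(25,12)=33081711368574204996+24·4070384057007569521=130770928736755873500 | T(25,13)=4070384057007569521+24·413356714301314056=13990945200239106865
i=26: T(26,11)=6508376179668146850000+25·1014945527825214637300=31882014375298512782500 | T(26,12)=1014945527825214637300+25·130770928736755873500=4284218746244111474800 | T(26,13)=130770928736755873500+25·13990945200239106865=480544558742733545125
i=27: T(27,12)=31882014375298512782500+26·4284218746244111474800=143271701777645411127300 | T(27,13)=4284218746244111474800+26·480544558742733545125=16778377273555183648050
i=28: T(28,13)=143271701777645411127300+27·16778377273555183648050=596287888163635369624650
Read c(28,13) = 596287888163635369624650.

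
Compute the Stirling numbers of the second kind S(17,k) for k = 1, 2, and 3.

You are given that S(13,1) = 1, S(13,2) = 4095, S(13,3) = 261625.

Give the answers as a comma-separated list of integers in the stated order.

i=14: T(14,1)=0+1·1=1 | T(14,2)=1+2·4095=8191 | T(14,3)=4095+3·261625=788970
i=15: T(15,1)=0+1·1=1 | T(15,2)=1+2·8191=16383 | T(15,3)=8191+3·788970=2375101
i=16: T(16,1)=0+1·1=1 | T(16,2)=1+2·16383=32767 | T(16,3)=16383+3·2375101=7141686
i=17: T(17,1)=0+1·1=1 | T(17,2)=1+2·32767=65535 | T(17,3)=32767+3·7141686=21457825
Read S(17,1) = 1, S(17,2) = 65535, S(17,3) = 21457825.

1, 65535, 21457825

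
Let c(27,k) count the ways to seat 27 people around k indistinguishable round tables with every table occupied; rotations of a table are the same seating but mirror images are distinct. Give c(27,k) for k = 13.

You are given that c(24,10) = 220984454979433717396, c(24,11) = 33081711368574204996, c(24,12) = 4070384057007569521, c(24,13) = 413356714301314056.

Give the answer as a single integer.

16778377273555183648050

row 25: T[25][11]=24·33081711368574204996+220984454979433717396=1014945527825214637300  T[25][12]=24·4070384057007569521+33081711368574204996=130770928736755873500  T[25][13]=24·413356714301314056+4070384057007569521=13990945200239106865
row 26: T[26][12]=25·130770928736755873500+1014945527825214637300=4284218746244111474800  T[26][13]=25·13990945200239106865+130770928736755873500=480544558742733545125
row 27: T[27][13]=26·480544558742733545125+4284218746244111474800=16778377273555183648050
Read c(27,13) = 16778377273555183648050.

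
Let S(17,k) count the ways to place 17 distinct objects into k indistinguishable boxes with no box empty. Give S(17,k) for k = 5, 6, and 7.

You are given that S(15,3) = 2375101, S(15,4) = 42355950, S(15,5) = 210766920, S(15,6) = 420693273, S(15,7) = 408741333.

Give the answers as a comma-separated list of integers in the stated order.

r16: T_16,4=4×42355950+2375101=171798901; T_16,5=5×210766920+42355950=1096190550; T_16,6=6×420693273+210766920=2734926558; T_16,7=7×408741333+420693273=3281882604
r17: T_17,5=5×1096190550+171798901=5652751651; T_17,6=6×2734926558+1096190550=17505749898; T_17,7=7×3281882604+2734926558=25708104786
Read S(17,5) = 5652751651, S(17,6) = 17505749898, S(17,7) = 25708104786.

5652751651, 17505749898, 25708104786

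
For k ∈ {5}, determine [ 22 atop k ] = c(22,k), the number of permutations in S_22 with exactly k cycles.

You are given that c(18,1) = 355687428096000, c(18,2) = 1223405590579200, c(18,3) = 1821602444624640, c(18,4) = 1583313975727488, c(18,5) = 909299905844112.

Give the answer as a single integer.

row 19: T[19][2]=18·1223405590579200+355687428096000=22376988058521600  T[19][3]=18·1821602444624640+1223405590579200=34012249593822720  T[19][4]=18·1583313975727488+1821602444624640=30321254007719424  T[19][5]=18·909299905844112+1583313975727488=17950712280921504
row 20: T[20][3]=19·34012249593822720+22376988058521600=668609730341153280  T[20][4]=19·30321254007719424+34012249593822720=610116075740491776  T[20][5]=19·17950712280921504+30321254007719424=371384787345228000
row 21: T[21][4]=20·610116075740491776+668609730341153280=12870931245150988800  T[21][5]=20·371384787345228000+610116075740491776=8037811822645051776
row 22: T[22][5]=21·8037811822645051776+12870931245150988800=181664979520697076096
Read c(22,5) = 181664979520697076096.

181664979520697076096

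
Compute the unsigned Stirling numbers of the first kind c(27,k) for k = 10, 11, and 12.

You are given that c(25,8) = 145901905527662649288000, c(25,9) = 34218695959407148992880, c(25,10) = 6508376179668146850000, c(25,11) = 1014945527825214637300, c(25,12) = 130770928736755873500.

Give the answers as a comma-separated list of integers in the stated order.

6121499916241722700424880, 1025860474208872152587880, 143271701777645411127300

row 26: T[26][9]=25·34218695959407148992880+145901905527662649288000=1001369304512841374110000  T[26][10]=25·6508376179668146850000+34218695959407148992880=196928100451110820242880  T[26][11]=25·1014945527825214637300+6508376179668146850000=31882014375298512782500  T[26][12]=25·130770928736755873500+1014945527825214637300=4284218746244111474800
row 27: T[27][10]=26·196928100451110820242880+1001369304512841374110000=6121499916241722700424880  T[27][11]=26·31882014375298512782500+196928100451110820242880=1025860474208872152587880  T[27][12]=26·4284218746244111474800+31882014375298512782500=143271701777645411127300
Read c(27,10) = 6121499916241722700424880, c(27,11) = 1025860474208872152587880, c(27,12) = 143271701777645411127300.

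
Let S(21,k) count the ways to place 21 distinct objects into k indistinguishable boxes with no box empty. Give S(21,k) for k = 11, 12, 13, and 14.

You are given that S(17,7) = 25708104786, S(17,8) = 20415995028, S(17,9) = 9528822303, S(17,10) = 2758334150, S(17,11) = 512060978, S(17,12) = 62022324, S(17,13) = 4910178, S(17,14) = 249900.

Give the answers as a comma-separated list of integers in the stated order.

r18: T_18,8=8×20415995028+25708104786=189036065010; T_18,9=9×9528822303+20415995028=106175395755; T_18,10=10×2758334150+9528822303=37112163803; T_18,11=11×512060978+2758334150=8391004908; T_18,12=12×62022324+512060978=1256328866; T_18,13=13×4910178+62022324=125854638; T_18,14=14×249900+4910178=8408778
r19: T_19,9=9×106175395755+189036065010=1144614626805; T_19,10=10×37112163803+106175395755=477297033785; T_19,11=11×8391004908+37112163803=129413217791; T_19,12=12×1256328866+8391004908=23466951300; T_19,13=13×125854638+1256328866=2892439160; T_19,14=14×8408778+125854638=243577530
r20: T_20,10=10×477297033785+1144614626805=5917584964655; T_20,11=11×129413217791+477297033785=1900842429486; T_20,12=12×23466951300+129413217791=411016633391; T_20,13=13×2892439160+23466951300=61068660380; T_20,14=14×243577530+2892439160=6302524580
r21: T_21,11=11×1900842429486+5917584964655=26826851689001; T_21,12=12×411016633391+1900842429486=6833042030178; T_21,13=13×61068660380+411016633391=1204909218331; T_21,14=14×6302524580+61068660380=149304004500
Read S(21,11) = 26826851689001, S(21,12) = 6833042030178, S(21,13) = 1204909218331, S(21,14) = 149304004500.

26826851689001, 6833042030178, 1204909218331, 149304004500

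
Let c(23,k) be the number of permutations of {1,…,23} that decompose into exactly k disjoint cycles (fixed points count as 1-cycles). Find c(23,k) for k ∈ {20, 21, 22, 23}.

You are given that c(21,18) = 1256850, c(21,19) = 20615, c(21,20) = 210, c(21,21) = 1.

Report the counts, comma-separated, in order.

i=22: T(22,19)=1256850+21·20615=1689765 | T(22,20)=20615+21·210=25025 | T(22,21)=210+21·1=231 | T(22,22)=1+21·0=1
i=23: T(23,20)=1689765+22·25025=2240315 | T(23,21)=25025+22·231=30107 | T(23,22)=231+22·1=253 | T(23,23)=1+22·0=1
Read c(23,20) = 2240315, c(23,21) = 30107, c(23,22) = 253, c(23,23) = 1.

2240315, 30107, 253, 1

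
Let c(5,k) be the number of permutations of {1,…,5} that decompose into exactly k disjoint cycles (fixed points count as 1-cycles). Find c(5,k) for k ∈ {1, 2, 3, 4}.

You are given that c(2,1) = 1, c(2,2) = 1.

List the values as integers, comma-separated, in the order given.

24, 50, 35, 10

[3] T[3,1]:2*1+0=2 · T[3,2]:2*1+1=3 · T[3,3]:2*0+1=1
[4] T[4,1]:3*2+0=6 · T[4,2]:3*3+2=11 · T[4,3]:3*1+3=6 · T[4,4]:3*0+1=1
[5] T[5,1]:4*6+0=24 · T[5,2]:4*11+6=50 · T[5,3]:4*6+11=35 · T[5,4]:4*1+6=10
Read c(5,1) = 24, c(5,2) = 50, c(5,3) = 35, c(5,4) = 10.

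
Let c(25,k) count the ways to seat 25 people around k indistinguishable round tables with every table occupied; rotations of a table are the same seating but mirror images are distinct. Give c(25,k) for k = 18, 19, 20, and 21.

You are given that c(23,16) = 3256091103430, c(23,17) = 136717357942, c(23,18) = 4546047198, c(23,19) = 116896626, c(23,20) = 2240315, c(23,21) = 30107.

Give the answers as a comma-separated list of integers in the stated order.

@24  (24,17):136717357942·23+3256091103430→6400590336096, (24,18):4546047198·23+136717357942→241276443496, (24,19):116896626·23+4546047198→7234669596, (24,20):2240315·23+116896626→168423871, (24,21):30107·23+2240315→2932776
@25  (25,18):241276443496·24+6400590336096→12191224980000, (25,19):7234669596·24+241276443496→414908513800, (25,20):168423871·24+7234669596→11276842500, (25,21):2932776·24+168423871→238810495
Read c(25,18) = 12191224980000, c(25,19) = 414908513800, c(25,20) = 11276842500, c(25,21) = 238810495.

12191224980000, 414908513800, 11276842500, 238810495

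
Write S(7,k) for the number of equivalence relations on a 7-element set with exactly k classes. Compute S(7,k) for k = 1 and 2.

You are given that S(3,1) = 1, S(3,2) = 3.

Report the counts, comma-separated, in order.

1, 63

row 4: T[4][1]=1·1+0=1  T[4][2]=2·3+1=7
row 5: T[5][1]=1·1+0=1  T[5][2]=2·7+1=15
row 6: T[6][1]=1·1+0=1  T[6][2]=2·15+1=31
row 7: T[7][1]=1·1+0=1  T[7][2]=2·31+1=63
Read S(7,1) = 1, S(7,2) = 63.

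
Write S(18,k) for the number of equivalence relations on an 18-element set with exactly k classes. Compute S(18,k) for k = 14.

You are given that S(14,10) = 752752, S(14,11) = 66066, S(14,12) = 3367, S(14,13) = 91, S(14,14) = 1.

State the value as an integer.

8408778

r15: T_15,11=11×66066+752752=1479478; T_15,12=12×3367+66066=106470; T_15,13=13×91+3367=4550; T_15,14=14×1+91=105
r16: T_16,12=12×106470+1479478=2757118; T_16,13=13×4550+106470=165620; T_16,14=14×105+4550=6020
r17: T_17,13=13×165620+2757118=4910178; T_17,14=14×6020+165620=249900
r18: T_18,14=14×249900+4910178=8408778
Read S(18,14) = 8408778.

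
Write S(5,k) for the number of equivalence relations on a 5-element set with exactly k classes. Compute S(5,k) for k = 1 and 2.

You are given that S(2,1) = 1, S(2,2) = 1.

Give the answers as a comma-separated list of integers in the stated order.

1, 15

@3  (3,1):1·1+0→1, (3,2):1·2+1→3
@4  (4,1):1·1+0→1, (4,2):3·2+1→7
@5  (5,1):1·1+0→1, (5,2):7·2+1→15
Read S(5,1) = 1, S(5,2) = 15.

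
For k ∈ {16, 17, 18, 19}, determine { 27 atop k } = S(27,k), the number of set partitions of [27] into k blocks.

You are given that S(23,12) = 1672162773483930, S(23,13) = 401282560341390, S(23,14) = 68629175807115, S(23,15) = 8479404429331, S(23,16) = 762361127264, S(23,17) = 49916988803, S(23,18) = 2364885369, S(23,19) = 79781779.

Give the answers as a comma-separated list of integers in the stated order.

294063066070824960, 35569317763922670, 3270191625210510, 229268487458010

@24  (24,13):401282560341390·13+1672162773483930→6888836057922000, (24,14):68629175807115·14+401282560341390→1362091021641000, (24,15):8479404429331·15+68629175807115→195820242247080, (24,16):762361127264·16+8479404429331→20677182465555, (24,17):49916988803·17+762361127264→1610949936915, (24,18):2364885369·18+49916988803→92484925445, (24,19):79781779·19+2364885369→3880739170
@25  (25,14):1362091021641000·14+6888836057922000→25958110360896000, (25,15):195820242247080·15+1362091021641000→4299394655347200, (25,16):20677182465555·16+195820242247080→526655161695960, (25,17):1610949936915·17+20677182465555→48063331393110, (25,18):92484925445·18+1610949936915→3275678594925, (25,19):3880739170·19+92484925445→166218969675
@26  (26,15):4299394655347200·15+25958110360896000→90449030191104000, (26,16):526655161695960·16+4299394655347200→12725877242482560, (26,17):48063331393110·17+526655161695960→1343731795378830, (26,18):3275678594925·18+48063331393110→107025546101760, (26,19):166218969675·19+3275678594925→6433839018750
@27  (27,16):12725877242482560·16+90449030191104000→294063066070824960, (27,17):1343731795378830·17+12725877242482560→35569317763922670, (27,18):107025546101760·18+1343731795378830→3270191625210510, (27,19):6433839018750·19+107025546101760→229268487458010
Read S(27,16) = 294063066070824960, S(27,17) = 35569317763922670, S(27,18) = 3270191625210510, S(27,19) = 229268487458010.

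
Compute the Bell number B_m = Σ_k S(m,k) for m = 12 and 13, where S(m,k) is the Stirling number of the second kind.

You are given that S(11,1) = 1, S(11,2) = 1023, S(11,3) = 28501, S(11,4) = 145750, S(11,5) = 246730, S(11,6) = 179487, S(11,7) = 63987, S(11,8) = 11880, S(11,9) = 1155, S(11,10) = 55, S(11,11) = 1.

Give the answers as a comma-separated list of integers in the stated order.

row 12: T[12][1]=1·1+0=1  T[12][2]=2·1023+1=2047  T[12][3]=3·28501+1023=86526  T[12][4]=4·145750+28501=611501  T[12][5]=5·246730+145750=1379400  T[12][6]=6·179487+246730=1323652  T[12][7]=7·63987+179487=627396  T[12][8]=8·11880+63987=159027  T[12][9]=9·1155+11880=22275  T[12][10]=10·55+1155=1705  T[12][11]=11·1+55=66  T[12][12]=12·0+1=1
row 13: T[13][1]=1·1+0=1  T[13][2]=2·2047+1=4095  T[13][3]=3·86526+2047=261625  T[13][4]=4·611501+86526=2532530  T[13][5]=5·1379400+611501=7508501  T[13][6]=6·1323652+1379400=9321312  T[13][7]=7·627396+1323652=5715424  T[13][8]=8·159027+627396=1899612  T[13][9]=9·22275+159027=359502  T[13][10]=10·1705+22275=39325  T[13][11]=11·66+1705=2431  T[13][12]=12·1+66=78  T[13][13]=13·0+1=1
B_12 = ΣS(12,k) = 1+2047+86526+611501+1379400+1323652+627396+159027+22275+1705+66+1 = 4213597
B_13 = ΣS(13,k) = 1+4095+261625+2532530+7508501+9321312+5715424+1899612+359502+39325+2431+78+1 = 27644437

4213597, 27644437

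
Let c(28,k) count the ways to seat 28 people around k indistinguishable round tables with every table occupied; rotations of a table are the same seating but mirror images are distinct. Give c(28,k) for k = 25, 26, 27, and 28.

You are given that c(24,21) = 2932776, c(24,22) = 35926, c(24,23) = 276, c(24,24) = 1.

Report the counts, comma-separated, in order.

@25  (25,22):35926·24+2932776→3795000, (25,23):276·24+35926→42550, (25,24):1·24+276→300, (25,25):0·24+1→1
@26  (26,23):42550·25+3795000→4858750, (26,24):300·25+42550→50050, (26,25):1·25+300→325, (26,26):0·25+1→1
@27  (27,24):50050·26+4858750→6160050, (27,25):325·26+50050→58500, (27,26):1·26+325→351, (27,27):0·26+1→1
@28  (28,25):58500·27+6160050→7739550, (28,26):351·27+58500→67977, (28,27):1·27+351→378, (28,28):0·27+1→1
Read c(28,25) = 7739550, c(28,26) = 67977, c(28,27) = 378, c(28,28) = 1.

7739550, 67977, 378, 1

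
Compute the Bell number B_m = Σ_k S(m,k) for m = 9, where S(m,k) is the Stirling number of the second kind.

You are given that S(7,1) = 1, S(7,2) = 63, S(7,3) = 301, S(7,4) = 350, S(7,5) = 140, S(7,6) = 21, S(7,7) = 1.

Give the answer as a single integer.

@8  (8,1):1·1+0→1, (8,2):63·2+1→127, (8,3):301·3+63→966, (8,4):350·4+301→1701, (8,5):140·5+350→1050, (8,6):21·6+140→266, (8,7):1·7+21→28, (8,8):0·8+1→1
@9  (9,1):1·1+0→1, (9,2):127·2+1→255, (9,3):966·3+127→3025, (9,4):1701·4+966→7770, (9,5):1050·5+1701→6951, (9,6):266·6+1050→2646, (9,7):28·7+266→462, (9,8):1·8+28→36, (9,9):0·9+1→1
B_9 = ΣS(9,k) = 1+255+3025+7770+6951+2646+462+36+1 = 21147

21147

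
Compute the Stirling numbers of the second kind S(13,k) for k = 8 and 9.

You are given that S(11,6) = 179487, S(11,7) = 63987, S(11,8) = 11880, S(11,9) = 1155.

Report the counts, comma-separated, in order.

row 12: T[12][7]=7·63987+179487=627396  T[12][8]=8·11880+63987=159027  T[12][9]=9·1155+11880=22275
row 13: T[13][8]=8·159027+627396=1899612  T[13][9]=9·22275+159027=359502
Read S(13,8) = 1899612, S(13,9) = 359502.

1899612, 359502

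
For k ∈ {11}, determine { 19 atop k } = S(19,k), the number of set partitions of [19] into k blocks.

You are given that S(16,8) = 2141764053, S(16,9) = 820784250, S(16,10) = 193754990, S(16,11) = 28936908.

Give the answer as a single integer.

129413217791

@17  (17,9):820784250·9+2141764053→9528822303, (17,10):193754990·10+820784250→2758334150, (17,11):28936908·11+193754990→512060978
@18  (18,10):2758334150·10+9528822303→37112163803, (18,11):512060978·11+2758334150→8391004908
@19  (19,11):8391004908·11+37112163803→129413217791
Read S(19,11) = 129413217791.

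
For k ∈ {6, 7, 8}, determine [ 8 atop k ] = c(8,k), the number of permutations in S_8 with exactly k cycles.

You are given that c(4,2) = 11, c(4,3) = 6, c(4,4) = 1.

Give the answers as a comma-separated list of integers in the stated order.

322, 28, 1

r5: T_5,3=4×6+11=35; T_5,4=4×1+6=10; T_5,5=4×0+1=1
r6: T_6,4=5×10+35=85; T_6,5=5×1+10=15; T_6,6=5×0+1=1
r7: T_7,5=6×15+85=175; T_7,6=6×1+15=21; T_7,7=6×0+1=1
r8: T_8,6=7×21+175=322; T_8,7=7×1+21=28; T_8,8=7×0+1=1
Read c(8,6) = 322, c(8,7) = 28, c(8,8) = 1.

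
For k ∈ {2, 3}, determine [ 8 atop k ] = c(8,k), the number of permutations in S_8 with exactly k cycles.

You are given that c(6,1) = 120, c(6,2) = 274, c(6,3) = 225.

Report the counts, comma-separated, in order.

r7: T_7,1=6×120+0=720; T_7,2=6×274+120=1764; T_7,3=6×225+274=1624
r8: T_8,2=7×1764+720=13068; T_8,3=7×1624+1764=13132
Read c(8,2) = 13068, c(8,3) = 13132.

13068, 13132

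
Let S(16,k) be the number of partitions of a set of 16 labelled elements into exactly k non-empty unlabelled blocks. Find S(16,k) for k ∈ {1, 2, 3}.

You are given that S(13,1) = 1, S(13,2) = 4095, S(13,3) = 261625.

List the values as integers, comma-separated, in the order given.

i=14: T(14,1)=0+1·1=1 | T(14,2)=1+2·4095=8191 | T(14,3)=4095+3·261625=788970
i=15: T(15,1)=0+1·1=1 | T(15,2)=1+2·8191=16383 | T(15,3)=8191+3·788970=2375101
i=16: T(16,1)=0+1·1=1 | T(16,2)=1+2·16383=32767 | T(16,3)=16383+3·2375101=7141686
Read S(16,1) = 1, S(16,2) = 32767, S(16,3) = 7141686.

1, 32767, 7141686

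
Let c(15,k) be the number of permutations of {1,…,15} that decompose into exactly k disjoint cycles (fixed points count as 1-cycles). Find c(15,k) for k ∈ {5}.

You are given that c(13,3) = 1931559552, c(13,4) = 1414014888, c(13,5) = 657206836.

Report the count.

r14: T_14,4=13×1414014888+1931559552=20313753096; T_14,5=13×657206836+1414014888=9957703756
r15: T_15,5=14×9957703756+20313753096=159721605680
Read c(15,5) = 159721605680.

159721605680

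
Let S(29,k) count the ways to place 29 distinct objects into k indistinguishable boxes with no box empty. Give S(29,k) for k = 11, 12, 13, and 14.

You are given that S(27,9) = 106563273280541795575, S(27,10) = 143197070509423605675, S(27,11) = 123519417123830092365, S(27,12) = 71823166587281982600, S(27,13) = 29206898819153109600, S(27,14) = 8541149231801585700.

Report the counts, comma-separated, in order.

18059551225961878690915, 13326679652926121224470, 6855064482242755179765, 2534474684137526739000

@28  (28,10):143197070509423605675·10+106563273280541795575→1538533978374777852325, (28,11):123519417123830092365·11+143197070509423605675→1501910658871554621690, (28,12):71823166587281982600·12+123519417123830092365→985397416171213883565, (28,13):29206898819153109600·13+71823166587281982600→451512851236272407400, (28,14):8541149231801585700·14+29206898819153109600→148782988064375309400
@29  (29,11):1501910658871554621690·11+1538533978374777852325→18059551225961878690915, (29,12):985397416171213883565·12+1501910658871554621690→13326679652926121224470, (29,13):451512851236272407400·13+985397416171213883565→6855064482242755179765, (29,14):148782988064375309400·14+451512851236272407400→2534474684137526739000
Read S(29,11) = 18059551225961878690915, S(29,12) = 13326679652926121224470, S(29,13) = 6855064482242755179765, S(29,14) = 2534474684137526739000.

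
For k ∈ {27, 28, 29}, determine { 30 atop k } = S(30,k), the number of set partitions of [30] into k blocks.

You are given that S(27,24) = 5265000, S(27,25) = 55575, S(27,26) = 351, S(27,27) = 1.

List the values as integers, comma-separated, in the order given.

@28  (28,25):55575·25+5265000→6654375, (28,26):351·26+55575→64701, (28,27):1·27+351→378, (28,28):0·28+1→1
@29  (29,26):64701·26+6654375→8336601, (29,27):378·27+64701→74907, (29,28):1·28+378→406, (29,29):0·29+1→1
@30  (30,27):74907·27+8336601→10359090, (30,28):406·28+74907→86275, (30,29):1·29+406→435
Read S(30,27) = 10359090, S(30,28) = 86275, S(30,29) = 435.

10359090, 86275, 435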